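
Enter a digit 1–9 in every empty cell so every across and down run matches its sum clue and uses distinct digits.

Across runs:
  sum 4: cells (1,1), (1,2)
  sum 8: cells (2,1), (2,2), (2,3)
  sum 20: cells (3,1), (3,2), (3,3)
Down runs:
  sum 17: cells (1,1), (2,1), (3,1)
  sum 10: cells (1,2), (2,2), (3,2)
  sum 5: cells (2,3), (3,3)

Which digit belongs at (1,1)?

3

4 in 2 cells must be {1,3}.
Nothing is forced directly, so branch on (1,1), whose candidates are 1 or 3. If (1,1) = 1: that forces (1,2) = 3, after which (2,1) would have to be in {1,2,3,4,5} for the 8 across but in {7,9} for the 17 down — contradiction. So (1,1) = 3.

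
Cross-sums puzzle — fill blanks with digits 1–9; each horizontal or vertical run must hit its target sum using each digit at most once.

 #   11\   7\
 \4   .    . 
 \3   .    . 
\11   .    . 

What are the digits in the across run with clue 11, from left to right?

7, 4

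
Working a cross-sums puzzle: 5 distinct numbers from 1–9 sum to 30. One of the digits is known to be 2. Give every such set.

5 distinct digits from 1–9 sum between 15 and 35.
Keeping only sets containing 2.

{2,4,7,8,9}; {2,5,6,8,9}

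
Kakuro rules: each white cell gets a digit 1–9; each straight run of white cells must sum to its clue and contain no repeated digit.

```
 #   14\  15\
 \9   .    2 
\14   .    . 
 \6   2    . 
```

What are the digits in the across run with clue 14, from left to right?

R1C1 = 9 − 2 = 7 completes the 9 across.
R2C1 = 14 − 9 = 5 completes the 14 down.
R2C2 = 14 − 5 = 9 completes the 14 across.
R3C2 = 6 − 2 = 4 completes the 6 across.

5 9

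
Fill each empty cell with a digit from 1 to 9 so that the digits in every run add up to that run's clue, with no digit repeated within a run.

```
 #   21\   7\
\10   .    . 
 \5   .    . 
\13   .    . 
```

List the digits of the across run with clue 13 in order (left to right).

9 4

7 in 3 cells must be {1,2,4}.
The 5 across and the 21 down share only 4, so R2C1 = 4.
R2C2 = 5 − 4 = 1 completes the 5 across.
Given what's placed, R3C2 must be 4 to fit the 13 across and 7 down.
R1C2 = 7 − 5 = 2 completes the 7 down.
R3C1 = 13 − 4 = 9 completes the 13 across.
R1C1 = 10 − 2 = 8 completes the 10 across.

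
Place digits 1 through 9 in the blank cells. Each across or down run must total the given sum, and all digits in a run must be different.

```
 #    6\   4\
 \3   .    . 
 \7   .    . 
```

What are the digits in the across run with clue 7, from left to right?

4 3

3 in 2 cells must be {1,2}; 4 in 2 cells must be {1,3}.
The 3 across and the 4 down share only 1, so R1C2 = 1.
R2C2 = 4 − 1 = 3 completes the 4 down.
R1C1 = 3 − 1 = 2 completes the 3 across.
R2C1 = 7 − 3 = 4 completes the 7 across.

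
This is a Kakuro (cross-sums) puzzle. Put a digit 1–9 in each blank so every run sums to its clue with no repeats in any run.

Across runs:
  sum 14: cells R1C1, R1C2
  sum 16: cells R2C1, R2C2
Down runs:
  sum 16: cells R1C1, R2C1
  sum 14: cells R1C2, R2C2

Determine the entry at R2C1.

16 in 2 cells must be {7,9}.
The 14 across and the 16 down share only 9, so R1C1 = 9.
R1C2 = 14 − 9 = 5 completes the 14 across.
R2C1 = 16 − 9 = 7 completes the 16 down.
R2C2 = 16 − 7 = 9 completes the 16 across.

7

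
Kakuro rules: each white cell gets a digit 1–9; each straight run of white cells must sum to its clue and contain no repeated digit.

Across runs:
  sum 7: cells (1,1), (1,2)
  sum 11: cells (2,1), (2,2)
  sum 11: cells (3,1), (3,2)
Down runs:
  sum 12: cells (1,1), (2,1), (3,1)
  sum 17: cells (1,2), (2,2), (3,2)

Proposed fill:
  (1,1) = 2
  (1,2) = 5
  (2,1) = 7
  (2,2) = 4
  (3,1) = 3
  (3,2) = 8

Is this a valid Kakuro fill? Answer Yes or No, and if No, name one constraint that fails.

Across: 2+5=7; 7+4=11; 3+8=11. Down: 2+7+3=12; 5+4+8=17. No digit repeats within any run.

Yes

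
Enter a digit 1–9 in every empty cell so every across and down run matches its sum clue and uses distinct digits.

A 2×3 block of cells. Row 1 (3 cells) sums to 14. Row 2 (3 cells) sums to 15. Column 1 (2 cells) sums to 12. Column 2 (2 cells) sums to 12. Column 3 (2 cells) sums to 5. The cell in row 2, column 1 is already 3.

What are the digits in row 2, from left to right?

(1,1) = 12 − 3 = 9 completes the 12 down.
Given what's placed, (2,3) must be 4 to fit the 15 across and 5 down.
(1,3) = 5 − 4 = 1 completes the 5 down.
(2,2) = 15 − 7 = 8 completes the 15 across.
(1,2) = 14 − 10 = 4 completes the 14 across.

3 8 4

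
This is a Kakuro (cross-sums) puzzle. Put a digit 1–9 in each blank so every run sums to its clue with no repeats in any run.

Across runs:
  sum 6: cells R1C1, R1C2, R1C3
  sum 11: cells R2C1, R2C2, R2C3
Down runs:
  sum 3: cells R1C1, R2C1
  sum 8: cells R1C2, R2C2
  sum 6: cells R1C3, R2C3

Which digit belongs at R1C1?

1

6 in 3 cells must be {1,2,3}; 3 in 2 cells must be {1,2}.
Nothing is forced directly, so branch on R1C1, whose candidates are 1 or 2. If R1C1 = 2: that forces R1C3 = 1, R2C1 = 1, after which R2C3 would have to be in {2,3,4,6,7,8} for the 11 across but in {5} for the 6 down — contradiction. So R1C1 = 1.
Given what's placed, R1C3 must be 2 to fit the 6 across and 6 down.
R2C1 = 3 − 1 = 2 completes the 3 down.
R2C3 = 6 − 2 = 4 completes the 6 down.
R1C2 = 6 − 3 = 3 completes the 6 across.
R2C2 = 11 − 6 = 5 completes the 11 across.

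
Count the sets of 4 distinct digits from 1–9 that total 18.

11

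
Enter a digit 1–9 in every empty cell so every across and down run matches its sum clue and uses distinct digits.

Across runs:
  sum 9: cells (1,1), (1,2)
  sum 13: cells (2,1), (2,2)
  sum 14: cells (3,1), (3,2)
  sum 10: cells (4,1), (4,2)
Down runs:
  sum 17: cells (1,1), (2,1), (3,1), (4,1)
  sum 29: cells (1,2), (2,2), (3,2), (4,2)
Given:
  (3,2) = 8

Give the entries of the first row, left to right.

2, 7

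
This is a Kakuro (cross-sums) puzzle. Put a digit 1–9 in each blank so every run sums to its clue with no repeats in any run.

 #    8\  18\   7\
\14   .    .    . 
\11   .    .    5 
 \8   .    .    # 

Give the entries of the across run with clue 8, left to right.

1, 7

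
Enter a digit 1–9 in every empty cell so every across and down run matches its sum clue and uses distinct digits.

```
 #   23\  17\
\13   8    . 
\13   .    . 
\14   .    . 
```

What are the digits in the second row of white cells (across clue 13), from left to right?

23 in 3 cells must be {6,8,9}.
R1C2 = 13 − 8 = 5 completes the 13 across.
No cell is forced outright now. R2C1 can only be 6 or 9 (the digits allowed by both its 13 across and its 23 down). If R2C1 = 6: then R2C2 would have to be in {7} for the 13 across but in {3,4,8,9} for the 17 down — contradiction. So R2C1 = 9.
R2C2 = 13 − 9 = 4 completes the 13 across.
R3C1 = 23 − 17 = 6 completes the 23 down.
R3C2 = 14 − 6 = 8 completes the 14 across.

9 4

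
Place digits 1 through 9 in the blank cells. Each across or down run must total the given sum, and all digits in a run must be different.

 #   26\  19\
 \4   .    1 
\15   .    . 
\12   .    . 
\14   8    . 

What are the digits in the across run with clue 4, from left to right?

3 1

4 in 2 cells must be {1,3}.
R1C1 = 4 − 1 = 3 completes the 4 across.
R3C1 = 9: the only remaining digit allowed by both the 12 across and the 26 down.
R3C2 = 12 − 9 = 3 completes the 12 across.
R4C2 = 14 − 8 = 6 completes the 14 across.
R2C1 = 26 − 20 = 6 completes the 26 down.
R2C2 = 15 − 6 = 9 completes the 15 across.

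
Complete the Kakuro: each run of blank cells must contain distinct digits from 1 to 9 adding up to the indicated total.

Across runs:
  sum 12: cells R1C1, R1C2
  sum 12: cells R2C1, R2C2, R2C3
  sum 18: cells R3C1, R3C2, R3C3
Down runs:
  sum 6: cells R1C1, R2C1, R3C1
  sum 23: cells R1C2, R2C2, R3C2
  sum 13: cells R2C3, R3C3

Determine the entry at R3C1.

1

6 in 3 cells must be {1,2,3}; 23 in 3 cells must be {6,8,9}.
Only 3 fits R1C1 under both its across sum 12 and down sum 6.
R1C2 = 12 − 3 = 9 completes the 12 across.
Nothing is forced directly, so branch on R2C1, whose candidates are 1 or 2. If R2C1 = 1: that forces R3C1 = 2, after which R3C2 would have to be in {7,9} for the 18 across but in {6,8} for the 23 down — contradiction. So R2C1 = 2.
R2C2 = 6: the only remaining digit allowed by both the 12 across and the 23 down.
R2C3 = 12 − 8 = 4 completes the 12 across.
R3C1 = 6 − 5 = 1 completes the 6 down.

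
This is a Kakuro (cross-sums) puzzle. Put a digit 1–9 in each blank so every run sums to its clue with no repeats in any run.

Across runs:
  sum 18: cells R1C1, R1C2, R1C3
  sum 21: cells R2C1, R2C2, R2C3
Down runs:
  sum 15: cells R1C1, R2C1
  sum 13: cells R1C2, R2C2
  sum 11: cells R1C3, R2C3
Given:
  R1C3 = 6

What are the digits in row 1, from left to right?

R2C3 = 11 − 6 = 5 completes the 11 down.
Nothing is forced directly, so branch on R2C1, whose candidates are 7 or 9. If R2C1 = 9: then R1C1 would have to be in {3,4,5,7,8,9} for the 18 across but in {6} for the 15 down — contradiction. So R2C1 = 7.
R1C1 = 15 − 7 = 8 completes the 15 down.
R1C2 = 18 − 14 = 4 completes the 18 across.
R2C2 = 21 − 12 = 9 completes the 21 across.

8 4 6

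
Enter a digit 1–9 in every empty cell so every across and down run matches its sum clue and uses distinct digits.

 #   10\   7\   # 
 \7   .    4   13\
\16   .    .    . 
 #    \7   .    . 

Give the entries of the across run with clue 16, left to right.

7 1 8

7 in 3 cells must be {1,2,4}.
R1C1 = 7 − 4 = 3 completes the 7 across.
R2C1 = 10 − 3 = 7 completes the 10 down.
Given what's placed, R2C2 must be 1 to fit the 16 across and 7 down.
R2C3 = 16 − 8 = 8 completes the 16 across.
R3C2 = 7 − 5 = 2 completes the 7 down.
R3C3 = 7 − 2 = 5 completes the 7 across.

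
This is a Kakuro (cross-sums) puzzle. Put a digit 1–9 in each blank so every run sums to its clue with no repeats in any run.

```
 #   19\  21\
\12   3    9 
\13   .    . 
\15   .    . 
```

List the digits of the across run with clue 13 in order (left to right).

Nothing is forced directly, so branch on R2C1, whose candidates are 7 or 9. If R2C1 = 7: then R2C2 would have to be in {6} for the 13 across but in {4,5,7,8} for the 21 down — contradiction. So R2C1 = 9.
R2C2 = 13 − 9 = 4 completes the 13 across.
R3C1 = 19 − 12 = 7 completes the 19 down.
R3C2 = 15 − 7 = 8 completes the 15 across.

9 4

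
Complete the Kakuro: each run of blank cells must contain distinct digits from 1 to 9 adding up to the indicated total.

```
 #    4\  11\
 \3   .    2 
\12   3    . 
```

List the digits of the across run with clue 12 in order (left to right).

3 9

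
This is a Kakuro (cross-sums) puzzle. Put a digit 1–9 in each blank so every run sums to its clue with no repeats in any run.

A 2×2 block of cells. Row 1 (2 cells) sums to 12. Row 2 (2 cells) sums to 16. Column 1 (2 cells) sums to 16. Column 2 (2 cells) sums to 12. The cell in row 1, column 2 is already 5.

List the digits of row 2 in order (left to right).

16 in 2 cells must be {7,9}.
(1,1) = 12 − 5 = 7 completes the 12 across.
(2,1) = 16 − 7 = 9 completes the 16 down.
(2,2) = 16 − 9 = 7 completes the 16 across.

9 7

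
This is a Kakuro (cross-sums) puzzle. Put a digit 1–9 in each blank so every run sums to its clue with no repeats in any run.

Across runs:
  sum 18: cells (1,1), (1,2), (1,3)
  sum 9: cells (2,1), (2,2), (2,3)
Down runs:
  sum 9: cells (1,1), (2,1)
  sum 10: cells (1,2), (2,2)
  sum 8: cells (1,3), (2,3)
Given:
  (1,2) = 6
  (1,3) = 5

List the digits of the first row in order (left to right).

(1,1) = 18 − 11 = 7 completes the 18 across.
(2,1) = 9 − 7 = 2 completes the 9 down.
(2,2) = 10 − 6 = 4 completes the 10 down.
(2,3) = 9 − 6 = 3 completes the 9 across.

7 6 5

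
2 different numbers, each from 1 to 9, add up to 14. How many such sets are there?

2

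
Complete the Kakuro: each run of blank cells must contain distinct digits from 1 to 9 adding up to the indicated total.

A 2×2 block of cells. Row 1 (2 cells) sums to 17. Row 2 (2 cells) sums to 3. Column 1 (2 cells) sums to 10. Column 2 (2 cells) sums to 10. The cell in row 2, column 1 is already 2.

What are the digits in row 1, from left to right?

8, 9

17 in 2 cells must be {8,9}; 3 in 2 cells must be {1,2}.
(1,1) = 10 − 2 = 8 completes the 10 down.
(1,2) = 17 − 8 = 9 completes the 17 across.
(2,2) = 3 − 2 = 1 completes the 3 across.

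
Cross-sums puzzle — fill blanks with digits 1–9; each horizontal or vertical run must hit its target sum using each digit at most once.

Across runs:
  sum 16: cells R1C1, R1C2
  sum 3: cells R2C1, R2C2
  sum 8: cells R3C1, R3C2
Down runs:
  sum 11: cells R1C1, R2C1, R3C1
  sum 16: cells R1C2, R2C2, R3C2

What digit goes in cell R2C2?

2

16 in 2 cells must be {7,9}; 3 in 2 cells must be {1,2}.
The 16 across and the 11 down share only 7, so R1C1 = 7.
R1C2 = 16 − 7 = 9 completes the 16 across.
Given what's placed, R2C1 must be 1 to fit the 3 across and 11 down.
R2C2 = 3 − 1 = 2 completes the 3 across.
R3C1 = 11 − 8 = 3 completes the 11 down.
R3C2 = 8 − 3 = 5 completes the 8 across.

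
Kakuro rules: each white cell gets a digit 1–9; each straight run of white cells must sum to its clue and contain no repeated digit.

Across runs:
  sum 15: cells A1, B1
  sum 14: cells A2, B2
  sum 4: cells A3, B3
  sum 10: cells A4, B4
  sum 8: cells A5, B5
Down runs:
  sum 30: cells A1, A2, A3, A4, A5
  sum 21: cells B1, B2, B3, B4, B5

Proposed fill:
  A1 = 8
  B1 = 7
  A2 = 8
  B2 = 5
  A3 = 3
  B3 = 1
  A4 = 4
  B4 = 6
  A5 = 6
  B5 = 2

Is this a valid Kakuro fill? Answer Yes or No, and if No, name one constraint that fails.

No — the across run A2–B2 sums to 13, not 14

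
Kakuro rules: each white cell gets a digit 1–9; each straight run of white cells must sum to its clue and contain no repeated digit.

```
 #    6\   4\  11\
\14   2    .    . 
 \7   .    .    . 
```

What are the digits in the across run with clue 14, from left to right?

2, 3, 9

7 in 3 cells must be {1,2,4}; 4 in 2 cells must be {1,3}.
Given what's placed, R1C2 must be 3 to fit the 14 across and 4 down.
R1C3 = 14 − 5 = 9 completes the 14 across.
R2C1 = 6 − 2 = 4 completes the 6 down.
R2C2 = 4 − 3 = 1 completes the 4 down.
R2C3 = 7 − 5 = 2 completes the 7 across.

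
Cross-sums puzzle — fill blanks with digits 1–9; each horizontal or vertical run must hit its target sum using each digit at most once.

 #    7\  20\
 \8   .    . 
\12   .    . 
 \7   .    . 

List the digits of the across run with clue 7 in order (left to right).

2, 5

7 in 3 cells must be {1,2,4}.
The 12 across and the 7 down share only 4, so R2C1 = 4.
R2C2 = 12 − 4 = 8 completes the 12 across.
Nothing is forced directly, so branch on R1C1, whose candidates are 1 or 2. If R1C1 = 2: then R1C2 would have to be in {6} for the 8 across but in {3,5,7,9} for the 20 down — contradiction. So R1C1 = 1.
R1C2 = 8 − 1 = 7 completes the 8 across.
R3C1 = 7 − 5 = 2 completes the 7 down.
R3C2 = 7 − 2 = 5 completes the 7 across.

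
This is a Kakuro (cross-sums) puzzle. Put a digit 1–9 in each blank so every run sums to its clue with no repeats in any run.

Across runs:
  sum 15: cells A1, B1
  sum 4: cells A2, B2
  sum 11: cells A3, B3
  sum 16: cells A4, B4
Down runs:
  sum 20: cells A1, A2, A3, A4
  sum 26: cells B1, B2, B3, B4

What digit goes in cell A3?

4 in 2 cells must be {1,3}; 16 in 2 cells must be {7,9}.
Only 3 fits B2 under both its across sum 4 and down sum 26.
Given what's placed, B4 must be 9 to fit the 16 across and 26 down.
A2 = 4 − 3 = 1 completes the 4 across.
A4 = 16 − 9 = 7 completes the 16 across.
No cell is forced outright now. A1 can only be 8 or 9 (the digits allowed by both its 15 across and its 20 down). If A1 = 8: then B1 would have to be in {7} for the 15 across but in {6,8} for the 26 down — contradiction. So A1 = 9.
B1 = 15 − 9 = 6 completes the 15 across.
A3 = 20 − 17 = 3 completes the 20 down.

3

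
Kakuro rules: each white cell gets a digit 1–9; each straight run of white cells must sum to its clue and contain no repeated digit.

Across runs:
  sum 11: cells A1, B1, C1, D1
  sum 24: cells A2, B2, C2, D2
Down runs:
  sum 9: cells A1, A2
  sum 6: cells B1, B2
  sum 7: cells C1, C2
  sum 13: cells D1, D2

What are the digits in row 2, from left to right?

11 in 4 cells must be {1,2,3,5}.
Only 5 fits D1 under both its across sum 11 and down sum 13.
D2 = 13 − 5 = 8 completes the 13 down.
Nothing is forced directly, so branch on A1, whose candidates are 1 or 2 or 3. If A1 = 1: that forces B1 = 2, C1 = 3, after which A2 would have to be in {1,2,3,4,5,6,7,9} for the 24 across but in {8} for the 9 down — contradiction. If A1 = 3: that forces A2 = 6, B2 = 1, after which C2 would have to be in {9} for the 24 across but in {1,2,3,4,5,6} for the 7 down — contradiction. So A1 = 2.
B1 = 1: the only remaining digit allowed by both the 11 across and the 6 down.
C1 = 11 − 8 = 3 completes the 11 across.
A2 = 9 − 2 = 7 completes the 9 down.
B2 = 6 − 1 = 5 completes the 6 down.
C2 = 24 − 20 = 4 completes the 24 across.

7 5 4 8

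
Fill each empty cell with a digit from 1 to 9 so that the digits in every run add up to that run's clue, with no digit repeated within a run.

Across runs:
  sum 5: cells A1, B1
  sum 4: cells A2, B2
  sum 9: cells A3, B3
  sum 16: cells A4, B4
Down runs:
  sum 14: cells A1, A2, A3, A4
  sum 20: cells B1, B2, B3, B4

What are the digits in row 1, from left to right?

4 in 2 cells must be {1,3}; 16 in 2 cells must be {7,9}.
Only 7 fits A4 under both its across sum 16 and down sum 14.
B4 = 16 − 7 = 9 completes the 16 across.
Given what's placed, A2 must be 1 to fit the 4 across and 14 down.
B2 = 4 − 1 = 3 completes the 4 across.
No cell is forced outright now. A1 can only be 2 or 4 (the digits allowed by both its 5 across and its 14 down). If A1 = 2: then B1 would have to be in {3} for the 5 across but in {1,2,6,7} for the 20 down — contradiction. So A1 = 4.
B1 = 5 − 4 = 1 completes the 5 across.

4 1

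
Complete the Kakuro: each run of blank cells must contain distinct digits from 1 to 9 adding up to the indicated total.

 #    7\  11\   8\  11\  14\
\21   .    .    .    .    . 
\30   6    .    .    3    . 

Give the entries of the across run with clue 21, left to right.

R1C1 = 7 − 6 = 1 completes the 7 down.
R1C4 = 11 − 3 = 8 completes the 11 down.
Nothing is forced directly, so branch on R2C3, whose candidates are 5 or 7. If R2C3 = 7: then R1C3 would have to be in {2,3,4,5,6,7} for the 21 across but in {1} for the 8 down — contradiction. So R2C3 = 5.
R1C3 = 8 − 5 = 3 completes the 8 down.
Given what's placed, R1C5 must be 5 to fit the 21 across and 14 down.
R2C5 = 14 − 5 = 9 completes the 14 down.
R1C2 = 21 − 17 = 4 completes the 21 across.
R2C2 = 30 − 23 = 7 completes the 30 across.

1 4 3 8 5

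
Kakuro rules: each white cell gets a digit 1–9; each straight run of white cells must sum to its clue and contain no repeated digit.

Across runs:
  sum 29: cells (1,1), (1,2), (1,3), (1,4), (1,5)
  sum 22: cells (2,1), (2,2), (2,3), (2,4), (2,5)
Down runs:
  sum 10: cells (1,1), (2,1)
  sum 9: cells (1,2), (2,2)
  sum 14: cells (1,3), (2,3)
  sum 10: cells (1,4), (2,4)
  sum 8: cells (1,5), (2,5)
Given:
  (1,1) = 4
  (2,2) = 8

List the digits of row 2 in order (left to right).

(1,2) = 9 − 8 = 1 completes the 9 down.
(1,5) = 7: the only remaining digit allowed by both the 29 across and the 8 down.
(2,1) = 10 − 4 = 6 completes the 10 down.
Given what's placed, (2,3) must be 5 to fit the 22 across and 14 down.
(2,5) = 8 − 7 = 1 completes the 8 down.
(1,3) = 14 − 5 = 9 completes the 14 down.
(1,4) = 29 − 21 = 8 completes the 29 across.
(2,4) = 22 − 20 = 2 completes the 22 across.

6 8 5 2 1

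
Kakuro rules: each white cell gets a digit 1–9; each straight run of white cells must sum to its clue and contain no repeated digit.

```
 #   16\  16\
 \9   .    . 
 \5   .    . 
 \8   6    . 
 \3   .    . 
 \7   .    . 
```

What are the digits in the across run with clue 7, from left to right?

3 in 2 cells must be {1,2}; 16 in 5 cells must be {1,2,3,4,6}.
R3C2 = 8 − 6 = 2 completes the 8 across.
R4C2 = 1: the only remaining digit allowed by both the 3 across and the 16 down.
R4C1 = 3 − 1 = 2 completes the 3 across.
Nothing is forced directly, so branch on R2C2, whose candidates are 3 or 4. If R2C2 = 3: then R2C1 would have to be in {2} for the 5 across but in {1,3,4} for the 16 down — contradiction. So R2C2 = 4.
R2C1 = 5 − 4 = 1 completes the 5 across.
No cell is forced outright now. R1C1 can only be 3 or 4 (the digits allowed by both its 9 across and its 16 down). If R1C1 = 4: then R1C2 would have to be in {5} for the 9 across but in {3,6} for the 16 down — contradiction. So R1C1 = 3.
R1C2 = 9 − 3 = 6 completes the 9 across.
R5C1 = 16 − 12 = 4 completes the 16 down.
R5C2 = 7 − 4 = 3 completes the 7 across.

4 3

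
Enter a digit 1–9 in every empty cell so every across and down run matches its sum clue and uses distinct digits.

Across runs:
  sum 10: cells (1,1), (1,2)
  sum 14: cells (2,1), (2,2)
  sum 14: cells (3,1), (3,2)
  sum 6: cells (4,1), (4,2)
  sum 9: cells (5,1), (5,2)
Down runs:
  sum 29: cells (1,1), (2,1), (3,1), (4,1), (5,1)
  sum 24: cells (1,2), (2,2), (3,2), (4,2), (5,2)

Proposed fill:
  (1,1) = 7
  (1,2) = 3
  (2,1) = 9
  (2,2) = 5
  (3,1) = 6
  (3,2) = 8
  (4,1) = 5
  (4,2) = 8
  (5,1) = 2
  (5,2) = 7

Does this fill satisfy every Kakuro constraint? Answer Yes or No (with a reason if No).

No — the across run (4,1)–(4,2) sums to 13, not 6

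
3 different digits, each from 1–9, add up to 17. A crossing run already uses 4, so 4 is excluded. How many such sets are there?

5

3 distinct digits from 1–9 sum between 6 and 24.
Dropping sets that contain 4.
Enumerating: {1,7,9}, {2,6,9}, {2,7,8}, {3,5,9}, {3,6,8}.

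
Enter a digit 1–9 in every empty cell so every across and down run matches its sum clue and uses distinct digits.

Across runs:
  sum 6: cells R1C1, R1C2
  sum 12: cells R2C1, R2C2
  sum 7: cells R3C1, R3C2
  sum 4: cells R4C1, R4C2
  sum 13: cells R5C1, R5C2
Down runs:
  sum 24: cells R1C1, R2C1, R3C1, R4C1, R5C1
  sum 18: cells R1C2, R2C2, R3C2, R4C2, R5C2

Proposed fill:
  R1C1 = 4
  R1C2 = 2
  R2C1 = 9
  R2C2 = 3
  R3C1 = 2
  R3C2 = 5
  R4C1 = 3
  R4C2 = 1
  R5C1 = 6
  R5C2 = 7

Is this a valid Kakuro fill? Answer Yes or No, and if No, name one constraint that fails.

Across: 4+2=6; 9+3=12; 2+5=7; 3+1=4; 6+7=13. Down: 4+9+2+3+6=24; 2+3+5+1+7=18. No digit repeats within any run.

Yes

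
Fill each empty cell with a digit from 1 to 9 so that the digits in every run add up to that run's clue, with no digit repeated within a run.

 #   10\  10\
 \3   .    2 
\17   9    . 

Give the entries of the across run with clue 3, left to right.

1 2

3 in 2 cells must be {1,2}; 17 in 2 cells must be {8,9}.
R1C1 = 3 − 2 = 1 completes the 3 across.
R2C2 = 17 − 9 = 8 completes the 17 across.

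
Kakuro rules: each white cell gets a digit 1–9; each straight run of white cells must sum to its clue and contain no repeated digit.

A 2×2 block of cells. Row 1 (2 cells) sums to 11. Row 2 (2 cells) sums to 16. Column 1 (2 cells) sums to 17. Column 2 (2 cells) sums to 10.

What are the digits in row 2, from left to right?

9, 7

16 in 2 cells must be {7,9}; 17 in 2 cells must be {8,9}.
The 16 across and the 17 down share only 9, so (2,1) = 9.
(2,2) = 16 − 9 = 7 completes the 16 across.
(1,1) = 17 − 9 = 8 completes the 17 down.
(1,2) = 11 − 8 = 3 completes the 11 across.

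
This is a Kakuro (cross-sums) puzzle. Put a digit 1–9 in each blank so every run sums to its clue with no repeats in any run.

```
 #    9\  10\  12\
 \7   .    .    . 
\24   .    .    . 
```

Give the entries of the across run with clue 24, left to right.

7 9 8

7 in 3 cells must be {1,2,4}; 24 in 3 cells must be {7,8,9}.
The 7 across and the 12 down share only 4, so R1C3 = 4.
R2C3 = 12 − 4 = 8 completes the 12 down.
Given what's placed, R2C1 must be 7 to fit the 24 across and 9 down.
R2C2 = 24 − 15 = 9 completes the 24 across.
R1C1 = 9 − 7 = 2 completes the 9 down.
R1C2 = 7 − 6 = 1 completes the 7 across.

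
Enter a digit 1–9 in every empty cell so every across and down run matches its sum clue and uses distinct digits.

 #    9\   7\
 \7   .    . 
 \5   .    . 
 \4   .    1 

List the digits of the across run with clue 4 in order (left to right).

4 in 2 cells must be {1,3}; 7 in 3 cells must be {1,2,4}.
R3C1 = 4 − 1 = 3 completes the 4 across.
No cell is forced outright now. R1C2 can only be 2 or 4 (the digits allowed by both its 7 across and its 7 down). If R1C2 = 4: then R1C1 would have to be in {3} for the 7 across but in {1,2,4,5} for the 9 down — contradiction. So R1C2 = 2.
R1C1 = 7 − 2 = 5 completes the 7 across.
R2C1 = 9 − 8 = 1 completes the 9 down.
R2C2 = 5 − 1 = 4 completes the 5 across.

3 1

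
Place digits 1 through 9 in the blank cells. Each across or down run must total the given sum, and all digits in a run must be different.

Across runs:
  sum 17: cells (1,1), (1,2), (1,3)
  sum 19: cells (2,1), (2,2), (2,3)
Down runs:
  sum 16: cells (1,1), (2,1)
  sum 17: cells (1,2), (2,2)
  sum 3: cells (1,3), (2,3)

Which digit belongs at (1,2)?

16 in 2 cells must be {7,9}; 17 in 2 cells must be {8,9}; 3 in 2 cells must be {1,2}.
The 19 across and the 3 down share only 2, so (2,3) = 2.
(1,3) = 3 − 2 = 1 completes the 3 down.
Given what's placed, (2,1) must be 9 to fit the 19 across and 16 down.
(2,2) = 19 − 11 = 8 completes the 19 across.
(1,1) = 16 − 9 = 7 completes the 16 down.
(1,2) = 17 − 8 = 9 completes the 17 across.

9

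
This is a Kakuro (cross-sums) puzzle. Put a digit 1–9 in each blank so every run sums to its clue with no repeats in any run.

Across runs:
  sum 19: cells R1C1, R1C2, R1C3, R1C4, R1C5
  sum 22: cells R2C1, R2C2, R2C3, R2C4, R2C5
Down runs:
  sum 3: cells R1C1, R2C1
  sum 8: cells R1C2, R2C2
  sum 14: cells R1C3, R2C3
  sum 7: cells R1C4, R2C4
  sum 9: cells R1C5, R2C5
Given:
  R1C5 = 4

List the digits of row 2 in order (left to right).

2 3 8 4 5

3 in 2 cells must be {1,2}.
R2C5 = 9 − 4 = 5 completes the 9 down.
Nothing is forced directly, so branch on R1C3, whose candidates are 5 or 6 or 9. If R1C3 = 5: that forces R2C3 = 9, R2C1 = 1, R2C2 = 3, R2C4 = 4, R1C1 = 2, after which R1C2 would have to be in {1,7} for the 19 across but in {5} for the 8 down — contradiction. If R1C3 = 9: then R2C3 would have to be in {1,2,3,4,6,7,8,9} for the 22 across but in {5} for the 14 down — contradiction. So R1C3 = 6.
Given what's placed, R1C1 must be 1 to fit the 19 across and 3 down.
R2C1 = 3 − 1 = 2 completes the 3 down.
R2C3 = 14 − 6 = 8 completes the 14 down.
Nothing is forced directly, so branch on R1C2, whose candidates are 3 or 5. If R1C2 = 3: that forces R1C4 = 5, after which R2C2 would have to be in {1,3,4,6} for the 22 across but in {5} for the 8 down — contradiction. So R1C2 = 5.
R1C4 = 19 − 16 = 3 completes the 19 across.
R2C2 = 8 − 5 = 3 completes the 8 down.
R2C4 = 22 − 18 = 4 completes the 22 across.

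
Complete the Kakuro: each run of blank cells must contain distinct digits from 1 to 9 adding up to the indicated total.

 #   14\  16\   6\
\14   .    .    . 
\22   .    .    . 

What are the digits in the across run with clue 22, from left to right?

16 in 2 cells must be {7,9}.
The 22 across and the 6 down share only 5, so R2C3 = 5.
R1C3 = 6 − 5 = 1 completes the 6 down.
Given what's placed, R2C2 must be 9 to fit the 22 across and 16 down.
R1C2 = 16 − 9 = 7 completes the 16 down.
R2C1 = 22 − 14 = 8 completes the 22 across.
R1C1 = 14 − 8 = 6 completes the 14 across.

8, 9, 5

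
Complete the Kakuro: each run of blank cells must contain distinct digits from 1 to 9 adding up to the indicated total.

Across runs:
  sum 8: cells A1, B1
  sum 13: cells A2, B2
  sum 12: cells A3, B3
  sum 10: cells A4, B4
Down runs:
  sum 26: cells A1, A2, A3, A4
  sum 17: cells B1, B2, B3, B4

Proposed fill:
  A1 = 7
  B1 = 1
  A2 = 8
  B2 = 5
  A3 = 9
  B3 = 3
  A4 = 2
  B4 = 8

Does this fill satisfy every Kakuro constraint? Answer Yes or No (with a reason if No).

Yes

Across: 7+1=8; 8+5=13; 9+3=12; 2+8=10. Down: 7+8+9+2=26; 1+5+3+8=17. No digit repeats within any run.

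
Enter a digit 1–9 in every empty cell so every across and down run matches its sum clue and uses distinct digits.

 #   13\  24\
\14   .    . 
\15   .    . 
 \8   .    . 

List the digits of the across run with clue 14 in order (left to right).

5 9

24 in 3 cells must be {7,8,9}.
The 8 across and the 24 down share only 7, so R3C2 = 7.
R3C1 = 8 − 7 = 1 completes the 8 across.
Nothing is forced directly, so branch on R1C2, whose candidates are 8 or 9. If R1C2 = 8: then R1C1 would have to be in {6} for the 14 across but in {3,4,5,7,8,9} for the 13 down — contradiction. So R1C2 = 9.
R1C1 = 14 − 9 = 5 completes the 14 across.
R2C1 = 13 − 6 = 7 completes the 13 down.
R2C2 = 15 − 7 = 8 completes the 15 across.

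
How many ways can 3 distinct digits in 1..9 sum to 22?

2

3 distinct digits from 1–9 sum between 6 and 24.
Enumerating: {5,8,9}, {6,7,9}.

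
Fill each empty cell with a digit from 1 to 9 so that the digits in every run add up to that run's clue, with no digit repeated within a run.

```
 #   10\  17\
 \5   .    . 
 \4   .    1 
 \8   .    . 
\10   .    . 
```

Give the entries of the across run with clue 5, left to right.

4 in 2 cells must be {1,3}; 10 in 4 cells must be {1,2,3,4}.
R2C1 = 4 − 1 = 3 completes the 4 across.
Nothing is forced directly, so branch on R1C1, whose candidates are 1 or 2 or 4. If R1C1 = 1: that forces R1C2 = 4, R3C1 = 2, after which R3C2 would have to be in {6} for the 8 across but in {3,5,7,9} for the 17 down — contradiction. If R1C1 = 4: then R1C2 would have to be in {1} for the 5 across but in {2,3,4,5,6,7,8,9} for the 17 down — contradiction. So R1C1 = 2.
R1C2 = 5 − 2 = 3 completes the 5 across.
R3C1 = 1: the only remaining digit allowed by both the 8 across and the 10 down.
R3C2 = 8 − 1 = 7 completes the 8 across.
R4C1 = 10 − 6 = 4 completes the 10 down.
R4C2 = 10 − 4 = 6 completes the 10 across.

2, 3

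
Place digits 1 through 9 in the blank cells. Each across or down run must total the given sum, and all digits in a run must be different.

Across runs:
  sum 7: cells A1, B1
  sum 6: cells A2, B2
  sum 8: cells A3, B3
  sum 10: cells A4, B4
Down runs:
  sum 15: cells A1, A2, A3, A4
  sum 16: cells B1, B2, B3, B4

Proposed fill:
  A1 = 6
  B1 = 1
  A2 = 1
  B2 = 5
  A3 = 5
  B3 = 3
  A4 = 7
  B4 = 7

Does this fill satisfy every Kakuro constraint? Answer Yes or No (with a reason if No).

No — the down run A1–A4 sums to 19, not 15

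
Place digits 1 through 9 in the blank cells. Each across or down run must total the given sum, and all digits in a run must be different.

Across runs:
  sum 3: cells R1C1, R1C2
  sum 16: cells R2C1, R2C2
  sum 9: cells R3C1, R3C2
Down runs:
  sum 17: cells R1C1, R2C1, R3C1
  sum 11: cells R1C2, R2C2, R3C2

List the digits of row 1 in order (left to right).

3 in 2 cells must be {1,2}; 16 in 2 cells must be {7,9}.
The 16 across and the 11 down share only 7, so R2C2 = 7.
Given what's placed, R1C2 must be 1 to fit the 3 across and 11 down.
R2C1 = 16 − 7 = 9 completes the 16 across.
R3C2 = 11 − 8 = 3 completes the 11 down.
R1C1 = 3 − 1 = 2 completes the 3 across.
R3C1 = 9 − 3 = 6 completes the 9 across.

2 1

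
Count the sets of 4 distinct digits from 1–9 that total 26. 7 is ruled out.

2

4 distinct digits from 1–9 sum between 10 and 30.
Dropping sets that contain 7.
Enumerating: {3,6,8,9}, {4,5,8,9}.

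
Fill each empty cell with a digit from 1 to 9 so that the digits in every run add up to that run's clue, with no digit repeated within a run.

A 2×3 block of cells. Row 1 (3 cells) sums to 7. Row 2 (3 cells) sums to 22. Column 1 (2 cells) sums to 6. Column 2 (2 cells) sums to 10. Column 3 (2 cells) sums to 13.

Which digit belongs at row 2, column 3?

7 in 3 cells must be {1,2,4}.
The 7 across and the 13 down share only 4, so (1,3) = 4.
The 22 across and the 6 down share only 5, so (2,1) = 5.
(2,3) = 13 − 4 = 9 completes the 13 down.
(1,1) = 6 − 5 = 1 completes the 6 down.
(1,2) = 7 − 5 = 2 completes the 7 across.
(2,2) = 22 − 14 = 8 completes the 22 across.

9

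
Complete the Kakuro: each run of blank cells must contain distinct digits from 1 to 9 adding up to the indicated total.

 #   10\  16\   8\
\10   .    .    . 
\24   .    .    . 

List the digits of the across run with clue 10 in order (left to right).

2 7 1

24 in 3 cells must be {7,8,9}; 16 in 2 cells must be {7,9}.
The 10 across and the 16 down share only 7, so R1C2 = 7.
R2C2 = 16 − 7 = 9 completes the 16 down.
Given what's placed, R2C3 must be 7 to fit the 24 across and 8 down.
R1C3 = 8 − 7 = 1 completes the 8 down.
R2C1 = 24 − 16 = 8 completes the 24 across.
R1C1 = 10 − 8 = 2 completes the 10 across.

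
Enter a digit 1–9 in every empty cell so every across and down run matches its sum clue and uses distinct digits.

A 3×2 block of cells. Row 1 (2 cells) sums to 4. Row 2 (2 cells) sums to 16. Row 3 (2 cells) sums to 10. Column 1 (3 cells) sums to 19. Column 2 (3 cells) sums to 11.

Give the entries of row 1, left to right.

3, 1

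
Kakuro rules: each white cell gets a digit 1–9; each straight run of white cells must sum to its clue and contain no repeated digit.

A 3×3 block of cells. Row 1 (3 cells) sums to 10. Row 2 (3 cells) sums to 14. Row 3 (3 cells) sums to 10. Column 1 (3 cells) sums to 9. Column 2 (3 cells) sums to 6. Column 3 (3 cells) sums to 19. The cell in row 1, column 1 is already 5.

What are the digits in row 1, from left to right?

6 in 3 cells must be {1,2,3}.
Nothing is forced directly, so branch on (2,1), whose candidates are 1 or 3. If (2,1) = 1: then (2,2) would have to be in {4,5,6,7,8,9} for the 14 across but in {1,2,3} for the 6 down — contradiction. So (2,1) = 3.
Given what's placed, (2,2) must be 2 to fit the 14 across and 6 down.
(2,3) = 14 − 5 = 9 completes the 14 across.
(3,1) = 9 − 8 = 1 completes the 9 down.
Given what's placed, (3,2) must be 3 to fit the 10 across and 6 down.
(3,3) = 10 − 4 = 6 completes the 10 across.
(1,2) = 6 − 5 = 1 completes the 6 down.
(1,3) = 10 − 6 = 4 completes the 10 across.

5, 1, 4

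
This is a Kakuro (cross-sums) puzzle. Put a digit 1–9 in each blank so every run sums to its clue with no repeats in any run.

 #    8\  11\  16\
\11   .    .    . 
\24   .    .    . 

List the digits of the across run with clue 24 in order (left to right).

24 in 3 cells must be {7,8,9}; 16 in 2 cells must be {7,9}.
The 11 across and the 16 down share only 7, so R1C3 = 7.
The 24 across and the 8 down share only 7, so R2C1 = 7.
R2C3 = 16 − 7 = 9 completes the 16 down.
R1C1 = 8 − 7 = 1 completes the 8 down.
R1C2 = 11 − 8 = 3 completes the 11 across.
R2C2 = 24 − 16 = 8 completes the 24 across.

7, 8, 9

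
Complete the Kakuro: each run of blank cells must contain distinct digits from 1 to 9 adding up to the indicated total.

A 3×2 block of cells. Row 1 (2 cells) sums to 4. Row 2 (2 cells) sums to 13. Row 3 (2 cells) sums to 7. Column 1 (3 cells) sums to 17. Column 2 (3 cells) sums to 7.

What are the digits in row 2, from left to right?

9, 4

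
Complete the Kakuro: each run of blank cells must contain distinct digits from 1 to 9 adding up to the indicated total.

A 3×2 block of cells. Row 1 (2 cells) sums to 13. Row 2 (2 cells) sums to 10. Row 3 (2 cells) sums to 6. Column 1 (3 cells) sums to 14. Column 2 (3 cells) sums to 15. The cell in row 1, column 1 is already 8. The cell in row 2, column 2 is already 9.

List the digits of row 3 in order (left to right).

5, 1

(1,2) = 13 − 8 = 5 completes the 13 across.
(2,1) = 10 − 9 = 1 completes the 10 across.
(3,1) = 14 − 9 = 5 completes the 14 down.
(3,2) = 6 − 5 = 1 completes the 6 across.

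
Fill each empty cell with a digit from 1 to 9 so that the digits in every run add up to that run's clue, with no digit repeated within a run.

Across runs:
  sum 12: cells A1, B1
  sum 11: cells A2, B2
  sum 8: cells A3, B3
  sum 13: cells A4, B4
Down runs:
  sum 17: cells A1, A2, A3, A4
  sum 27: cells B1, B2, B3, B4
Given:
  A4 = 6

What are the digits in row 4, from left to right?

6 7

B4 = 13 − 6 = 7 completes the 13 across.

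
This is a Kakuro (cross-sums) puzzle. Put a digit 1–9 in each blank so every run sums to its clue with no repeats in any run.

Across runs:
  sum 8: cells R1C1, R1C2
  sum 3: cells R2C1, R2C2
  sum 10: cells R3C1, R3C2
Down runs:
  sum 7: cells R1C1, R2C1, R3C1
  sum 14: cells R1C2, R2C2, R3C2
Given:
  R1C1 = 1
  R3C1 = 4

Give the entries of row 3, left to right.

4 6

3 in 2 cells must be {1,2}; 7 in 3 cells must be {1,2,4}.
R1C2 = 8 − 1 = 7 completes the 8 across.
R2C1 = 7 − 5 = 2 completes the 7 down.
R2C2 = 3 − 2 = 1 completes the 3 across.
R3C2 = 10 − 4 = 6 completes the 10 across.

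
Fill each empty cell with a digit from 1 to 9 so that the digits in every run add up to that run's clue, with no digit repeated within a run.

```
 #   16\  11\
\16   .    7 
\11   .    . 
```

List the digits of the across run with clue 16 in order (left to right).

9, 7

16 in 2 cells must be {7,9}.
R1C1 = 16 − 7 = 9 completes the 16 across.
R2C1 = 16 − 9 = 7 completes the 16 down.
R2C2 = 11 − 7 = 4 completes the 11 across.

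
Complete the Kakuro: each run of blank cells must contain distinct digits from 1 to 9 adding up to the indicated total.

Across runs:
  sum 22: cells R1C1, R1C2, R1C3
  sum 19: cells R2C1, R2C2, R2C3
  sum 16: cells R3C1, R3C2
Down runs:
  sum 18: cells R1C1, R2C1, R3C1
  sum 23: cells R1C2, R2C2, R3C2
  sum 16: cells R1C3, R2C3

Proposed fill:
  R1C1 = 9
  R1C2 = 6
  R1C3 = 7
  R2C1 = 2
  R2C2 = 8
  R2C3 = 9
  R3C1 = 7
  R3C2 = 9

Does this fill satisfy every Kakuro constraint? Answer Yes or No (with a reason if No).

Across: 9+6+7=22; 2+8+9=19; 7+9=16. Down: 9+2+7=18; 6+8+9=23; 7+9=16. No digit repeats within any run.

Yes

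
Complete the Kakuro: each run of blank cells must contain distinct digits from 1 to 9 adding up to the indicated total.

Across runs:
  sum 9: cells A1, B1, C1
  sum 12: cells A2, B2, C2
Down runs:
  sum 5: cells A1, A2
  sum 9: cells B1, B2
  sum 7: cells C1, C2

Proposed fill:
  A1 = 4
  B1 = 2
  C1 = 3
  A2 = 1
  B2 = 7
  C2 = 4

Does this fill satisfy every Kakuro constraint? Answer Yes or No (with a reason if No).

Across: 4+2+3=9; 1+7+4=12. Down: 4+1=5; 2+7=9; 3+4=7. No digit repeats within any run.

Yes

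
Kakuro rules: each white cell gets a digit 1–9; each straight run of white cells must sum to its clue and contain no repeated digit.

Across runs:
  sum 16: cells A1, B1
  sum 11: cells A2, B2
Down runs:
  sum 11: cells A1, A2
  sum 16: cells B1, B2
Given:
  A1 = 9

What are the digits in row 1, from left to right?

16 in 2 cells must be {7,9}.
B1 = 16 − 9 = 7 completes the 16 across.
A2 = 11 − 9 = 2 completes the 11 down.
B2 = 11 − 2 = 9 completes the 11 across.

9, 7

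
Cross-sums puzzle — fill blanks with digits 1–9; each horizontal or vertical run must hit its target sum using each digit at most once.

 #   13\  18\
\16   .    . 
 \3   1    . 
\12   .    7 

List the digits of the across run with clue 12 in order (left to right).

5, 7

16 in 2 cells must be {7,9}; 3 in 2 cells must be {1,2}.
R1C2 = 9: the only remaining digit allowed by both the 16 across and the 18 down.
R2C2 = 3 − 1 = 2 completes the 3 across.
R3C1 = 12 − 7 = 5 completes the 12 across.
R1C1 = 16 − 9 = 7 completes the 16 across.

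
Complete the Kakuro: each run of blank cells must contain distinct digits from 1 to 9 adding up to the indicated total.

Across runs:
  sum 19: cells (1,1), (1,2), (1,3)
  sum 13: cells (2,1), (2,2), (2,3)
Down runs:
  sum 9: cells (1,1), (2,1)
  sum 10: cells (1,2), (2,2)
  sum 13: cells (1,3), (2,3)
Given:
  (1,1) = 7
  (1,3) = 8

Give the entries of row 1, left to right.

(1,2) = 19 − 15 = 4 completes the 19 across.
(2,1) = 9 − 7 = 2 completes the 9 down.
(2,2) = 10 − 4 = 6 completes the 10 down.
(2,3) = 13 − 8 = 5 completes the 13 across.

7 4 8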